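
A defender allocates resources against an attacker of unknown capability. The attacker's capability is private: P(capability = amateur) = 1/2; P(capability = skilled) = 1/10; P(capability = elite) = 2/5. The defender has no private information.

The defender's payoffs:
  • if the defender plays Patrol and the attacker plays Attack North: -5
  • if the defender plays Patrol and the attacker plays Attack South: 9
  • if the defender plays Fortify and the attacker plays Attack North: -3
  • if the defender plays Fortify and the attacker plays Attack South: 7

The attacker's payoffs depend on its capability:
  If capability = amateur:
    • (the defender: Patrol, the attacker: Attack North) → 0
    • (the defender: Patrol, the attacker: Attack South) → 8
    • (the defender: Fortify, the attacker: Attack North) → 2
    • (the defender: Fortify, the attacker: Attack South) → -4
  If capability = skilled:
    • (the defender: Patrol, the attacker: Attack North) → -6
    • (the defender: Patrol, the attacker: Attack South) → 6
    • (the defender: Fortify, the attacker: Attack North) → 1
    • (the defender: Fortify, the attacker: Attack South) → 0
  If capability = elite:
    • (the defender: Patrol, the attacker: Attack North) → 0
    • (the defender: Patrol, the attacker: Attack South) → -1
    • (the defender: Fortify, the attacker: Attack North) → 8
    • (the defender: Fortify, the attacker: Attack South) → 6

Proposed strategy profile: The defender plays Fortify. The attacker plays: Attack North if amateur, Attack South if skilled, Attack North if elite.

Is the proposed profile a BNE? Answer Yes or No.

A profile is a BNE iff every type of every player is best-responding given beliefs about the other side.
The defender plays Fortify: E[Fortify] = 1/2·(-3) + 1/10·(7) + 2/5·(-3) = -2; E[Patrol] = -18/5. Best-responding. ✓
The attacker (capability amateur), facing Fortify: Attack North gives 2, Attack South gives -4. Proposed Attack North is best. ✓
The attacker (capability skilled), facing Fortify: Attack North gives 1, Attack South gives 0. Proposed Attack South is not best — profitable deviation exists. ✗
The attacker (capability elite), facing Fortify: Attack North gives 8, Attack South gives 6. Proposed Attack North is best. ✓

No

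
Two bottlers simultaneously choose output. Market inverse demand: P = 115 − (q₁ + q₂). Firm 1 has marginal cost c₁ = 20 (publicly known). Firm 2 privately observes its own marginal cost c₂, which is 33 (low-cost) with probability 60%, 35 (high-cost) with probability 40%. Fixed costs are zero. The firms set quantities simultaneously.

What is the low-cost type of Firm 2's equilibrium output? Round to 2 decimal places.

22.87

Type-c best response for Firm 2: q₂(c) = (115 − c)/2 − q₁/2.
Firm 1 maximizes expected profit; its first-order condition is 115 − 2q₁ − E[q₂] − 20 = 0.
Substituting E[q₂] and solving: E[c₂] = 33.8, so q₁ = (115 − 2·20 + 33.8)/3 = 36.2667.
q₂(low-cost) = (115 − 33 − 36.2667)/2 = 22.8667.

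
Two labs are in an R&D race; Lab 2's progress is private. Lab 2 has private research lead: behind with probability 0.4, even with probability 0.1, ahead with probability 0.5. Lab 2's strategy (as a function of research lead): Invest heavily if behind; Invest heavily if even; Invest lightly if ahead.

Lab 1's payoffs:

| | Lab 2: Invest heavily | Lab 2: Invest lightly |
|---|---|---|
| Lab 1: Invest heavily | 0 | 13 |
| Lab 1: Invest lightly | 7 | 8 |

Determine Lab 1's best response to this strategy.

Invest lightly

E[Invest heavily] = 0.4·(0) + 0.1·(0) + 0.5·(13) = 6.5
E[Invest lightly] = 0.4·(7) + 0.1·(7) + 0.5·(8) = 7.5
Best response: Invest lightly (7.5 is the largest).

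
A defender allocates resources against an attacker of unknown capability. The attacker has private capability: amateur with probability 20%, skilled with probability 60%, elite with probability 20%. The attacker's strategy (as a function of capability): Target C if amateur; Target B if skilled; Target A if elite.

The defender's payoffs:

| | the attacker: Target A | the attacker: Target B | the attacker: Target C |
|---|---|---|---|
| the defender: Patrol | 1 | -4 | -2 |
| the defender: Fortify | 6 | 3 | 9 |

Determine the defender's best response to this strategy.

E[Patrol] = 0.2·(-2) + 0.6·(-4) + 0.2·(1) = -2.6
E[Fortify] = 0.2·(9) + 0.6·(3) + 0.2·(6) = 4.8
Best response: Fortify (4.8 is the largest).

Fortify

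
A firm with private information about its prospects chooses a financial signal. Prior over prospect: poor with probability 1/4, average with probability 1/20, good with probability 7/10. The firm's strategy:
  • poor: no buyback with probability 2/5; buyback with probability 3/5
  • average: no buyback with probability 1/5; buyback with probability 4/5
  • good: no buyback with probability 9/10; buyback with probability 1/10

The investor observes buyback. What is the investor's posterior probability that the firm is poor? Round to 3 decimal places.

0.577

P(buyback) = (1/4)·(3/5) + (1/20)·(4/5) + (7/10)·(1/10) = 13/50
P(poor | buyback) = ((1/4)·(3/5)) / (13/50) = (3/20) / (13/50) = 15/26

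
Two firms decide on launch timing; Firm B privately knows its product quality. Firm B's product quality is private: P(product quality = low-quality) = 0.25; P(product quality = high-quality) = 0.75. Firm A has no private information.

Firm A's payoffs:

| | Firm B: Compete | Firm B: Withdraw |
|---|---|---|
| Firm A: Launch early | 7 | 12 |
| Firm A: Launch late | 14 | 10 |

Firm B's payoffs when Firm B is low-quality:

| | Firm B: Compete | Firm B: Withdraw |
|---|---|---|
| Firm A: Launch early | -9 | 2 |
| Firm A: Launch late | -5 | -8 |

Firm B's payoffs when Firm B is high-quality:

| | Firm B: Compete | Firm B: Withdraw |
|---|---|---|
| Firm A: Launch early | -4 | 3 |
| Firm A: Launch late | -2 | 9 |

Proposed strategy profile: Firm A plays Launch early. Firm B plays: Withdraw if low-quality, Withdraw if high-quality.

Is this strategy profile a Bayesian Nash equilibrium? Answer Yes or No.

Yes

A profile is a BNE iff every type of every player is best-responding given beliefs about the other side.
Firm A plays Launch early: E[Launch early] = 0.25·(12) + 0.75·(12) = 12; E[Launch late] = 10. Best-responding. ✓
Firm B (product quality low-quality), facing Launch early: Compete gives -9, Withdraw gives 2. Proposed Withdraw is best. ✓
Firm B (product quality high-quality), facing Launch early: Compete gives -4, Withdraw gives 3. Proposed Withdraw is best. ✓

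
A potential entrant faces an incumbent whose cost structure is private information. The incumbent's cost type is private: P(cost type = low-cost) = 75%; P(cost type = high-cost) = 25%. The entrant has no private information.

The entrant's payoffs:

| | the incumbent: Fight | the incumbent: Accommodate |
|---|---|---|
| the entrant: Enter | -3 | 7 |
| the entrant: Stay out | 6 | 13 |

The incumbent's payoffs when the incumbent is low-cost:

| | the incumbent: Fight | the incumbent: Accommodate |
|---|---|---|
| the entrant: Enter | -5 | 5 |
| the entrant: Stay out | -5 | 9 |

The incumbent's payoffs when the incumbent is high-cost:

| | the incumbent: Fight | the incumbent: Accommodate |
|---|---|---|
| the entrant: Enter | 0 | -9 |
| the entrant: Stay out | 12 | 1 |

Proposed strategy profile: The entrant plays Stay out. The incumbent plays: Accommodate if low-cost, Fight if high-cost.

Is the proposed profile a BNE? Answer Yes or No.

The entrant plays Stay out: E[Stay out] = 0.75·(13) + 0.25·(6) = 11.25; E[Enter] = 4.5. Best-responding. ✓
The incumbent (cost type low-cost), facing Stay out: Fight gives -5, Accommodate gives 9. Proposed Accommodate is best. ✓
The incumbent (cost type high-cost), facing Stay out: Fight gives 12, Accommodate gives 1. Proposed Fight is best. ✓

Yes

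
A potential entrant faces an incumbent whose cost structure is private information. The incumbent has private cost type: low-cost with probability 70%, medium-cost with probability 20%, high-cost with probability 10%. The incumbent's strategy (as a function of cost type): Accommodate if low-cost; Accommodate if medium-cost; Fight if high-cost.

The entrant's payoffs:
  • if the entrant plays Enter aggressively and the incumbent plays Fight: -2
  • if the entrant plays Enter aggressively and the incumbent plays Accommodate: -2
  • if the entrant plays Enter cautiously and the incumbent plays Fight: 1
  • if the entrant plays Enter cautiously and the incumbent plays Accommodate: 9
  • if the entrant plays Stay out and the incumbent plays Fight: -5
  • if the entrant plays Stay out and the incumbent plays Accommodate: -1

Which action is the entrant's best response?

E[Enter aggressively] = 0.7·(-2) + 0.2·(-2) + 0.1·(-2) = -2
E[Enter cautiously] = 0.7·(9) + 0.2·(9) + 0.1·(1) = 8.2
E[Stay out] = 0.7·(-1) + 0.2·(-1) + 0.1·(-5) = -1.4
Best response: Enter cautiously (8.2 is the largest).

Enter cautiously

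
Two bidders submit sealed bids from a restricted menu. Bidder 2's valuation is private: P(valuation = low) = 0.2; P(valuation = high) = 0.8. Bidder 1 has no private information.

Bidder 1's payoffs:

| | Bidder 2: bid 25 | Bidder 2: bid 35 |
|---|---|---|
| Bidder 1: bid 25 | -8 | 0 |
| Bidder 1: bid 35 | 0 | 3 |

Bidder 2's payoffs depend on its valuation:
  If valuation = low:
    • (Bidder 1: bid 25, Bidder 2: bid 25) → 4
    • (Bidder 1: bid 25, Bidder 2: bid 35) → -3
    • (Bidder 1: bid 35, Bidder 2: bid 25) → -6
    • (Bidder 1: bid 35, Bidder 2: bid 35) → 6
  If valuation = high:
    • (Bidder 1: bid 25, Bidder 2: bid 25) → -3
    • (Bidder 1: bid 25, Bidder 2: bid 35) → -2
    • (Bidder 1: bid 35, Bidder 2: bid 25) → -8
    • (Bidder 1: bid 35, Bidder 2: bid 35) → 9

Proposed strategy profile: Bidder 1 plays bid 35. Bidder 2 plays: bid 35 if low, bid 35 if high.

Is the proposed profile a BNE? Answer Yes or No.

Bidder 1 plays bid 35: E[bid 35] = 0.2·(3) + 0.8·(3) = 3; E[bid 25] = 0. Best-responding. ✓
Bidder 2 (valuation low), facing bid 35: bid 25 gives -6, bid 35 gives 6. Proposed bid 35 is best. ✓
Bidder 2 (valuation high), facing bid 35: bid 25 gives -8, bid 35 gives 9. Proposed bid 35 is best. ✓

Yes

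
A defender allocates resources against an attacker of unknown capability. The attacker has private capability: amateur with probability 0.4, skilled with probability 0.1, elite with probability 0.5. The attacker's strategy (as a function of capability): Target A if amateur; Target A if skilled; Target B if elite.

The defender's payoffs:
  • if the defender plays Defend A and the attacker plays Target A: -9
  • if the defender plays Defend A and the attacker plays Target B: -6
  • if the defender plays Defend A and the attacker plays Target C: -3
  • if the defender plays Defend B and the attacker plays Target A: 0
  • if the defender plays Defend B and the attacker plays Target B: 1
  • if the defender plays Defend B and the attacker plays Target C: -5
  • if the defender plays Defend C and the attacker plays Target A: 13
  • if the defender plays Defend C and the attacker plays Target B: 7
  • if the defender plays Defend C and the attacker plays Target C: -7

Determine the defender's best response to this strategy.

Defend C

E[Defend A] = 0.4·(-9) + 0.1·(-9) + 0.5·(-6) = -7.5
E[Defend B] = 0.4·(0) + 0.1·(0) + 0.5·(1) = 0.5
E[Defend C] = 0.4·(13) + 0.1·(13) + 0.5·(7) = 10
Best response: Defend C (10 is the largest).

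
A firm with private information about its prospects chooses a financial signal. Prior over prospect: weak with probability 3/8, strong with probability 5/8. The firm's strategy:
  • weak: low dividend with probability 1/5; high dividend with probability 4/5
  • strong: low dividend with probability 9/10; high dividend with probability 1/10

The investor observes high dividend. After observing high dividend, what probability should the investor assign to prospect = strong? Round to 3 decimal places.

Apply Bayes' rule using the sender's strategy as the likelihood.
P(high dividend) = (3/8)·(4/5) + (5/8)·(1/10) = 29/80
P(strong | high dividend) = ((5/8)·(1/10)) / (29/80) = (1/16) / (29/80) = 5/29

0.172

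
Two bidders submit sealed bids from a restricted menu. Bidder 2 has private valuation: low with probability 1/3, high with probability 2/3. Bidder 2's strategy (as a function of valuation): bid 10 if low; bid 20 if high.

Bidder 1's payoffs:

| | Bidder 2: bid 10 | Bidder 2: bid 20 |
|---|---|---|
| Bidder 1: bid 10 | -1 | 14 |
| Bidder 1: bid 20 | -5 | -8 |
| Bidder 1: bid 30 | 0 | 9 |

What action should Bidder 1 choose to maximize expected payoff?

bid 10

Compute Bidder 1's expected payoff for each action, taking the expectation over Bidder 2's type.
E[bid 10] = 1/3·(-1) + 2/3·(14) = 9
E[bid 20] = 1/3·(-5) + 2/3·(-8) = -7
E[bid 30] = 1/3·(0) + 2/3·(9) = 6
Best response: bid 10 (9 is the largest).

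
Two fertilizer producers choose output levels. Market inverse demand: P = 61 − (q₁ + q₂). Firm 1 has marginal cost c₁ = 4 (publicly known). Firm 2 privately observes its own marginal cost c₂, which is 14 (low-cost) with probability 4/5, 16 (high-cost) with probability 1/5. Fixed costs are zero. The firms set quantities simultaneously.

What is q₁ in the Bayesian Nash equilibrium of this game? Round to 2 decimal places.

22.47

Each type of Firm 2 best-responds to q₁; Firm 1 best-responds to the expected q₂ over Firm 2's types.
Firm 2 with cost c maximizes (61 − (q₁+q₂) − c)·q₂, giving q₂(c) = (61 − c − q₁)/2.
E[c₂] = 4/5·14 + 1/5·16 = 14.4
Firm 1's FOC against E[q₂] yields q₁ = (61 − 2·4 + E[c₂])/3 = (61 − 8 + 14.4)/3 = 22.4667.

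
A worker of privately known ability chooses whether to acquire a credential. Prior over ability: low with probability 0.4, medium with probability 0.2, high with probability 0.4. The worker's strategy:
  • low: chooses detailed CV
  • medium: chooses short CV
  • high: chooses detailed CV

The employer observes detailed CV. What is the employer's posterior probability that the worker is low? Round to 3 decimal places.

P(detailed CV) = 0.4·1 + 0.2·0 + 0.4·1 = 0.8
P(low | detailed CV) = (0.4·1) / 0.8 = 0.4 / 0.8 = 0.5

0.500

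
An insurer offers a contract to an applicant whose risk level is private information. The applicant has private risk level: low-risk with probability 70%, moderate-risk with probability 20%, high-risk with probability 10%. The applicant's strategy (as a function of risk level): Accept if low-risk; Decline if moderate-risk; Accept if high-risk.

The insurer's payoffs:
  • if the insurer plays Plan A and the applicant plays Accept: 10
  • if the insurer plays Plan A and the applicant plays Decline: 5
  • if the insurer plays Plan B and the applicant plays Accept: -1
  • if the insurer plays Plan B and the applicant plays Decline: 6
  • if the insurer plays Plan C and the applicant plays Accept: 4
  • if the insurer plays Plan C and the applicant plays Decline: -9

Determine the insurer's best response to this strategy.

Plan A

E[Plan A] = 0.7·(10) + 0.2·(5) + 0.1·(10) = 9
E[Plan B] = 0.7·(-1) + 0.2·(6) + 0.1·(-1) = 0.4
E[Plan C] = 0.7·(4) + 0.2·(-9) + 0.1·(4) = 1.4
Best response: Plan A (9 is the largest).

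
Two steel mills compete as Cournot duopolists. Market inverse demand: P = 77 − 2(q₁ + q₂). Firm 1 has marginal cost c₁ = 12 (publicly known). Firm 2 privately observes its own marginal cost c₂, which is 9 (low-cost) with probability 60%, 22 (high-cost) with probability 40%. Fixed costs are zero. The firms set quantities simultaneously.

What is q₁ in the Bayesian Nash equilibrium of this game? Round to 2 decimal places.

Type-c best response for Firm 2: q₂(c) = (77 − c)/4 − q₁/2.
Firm 1 maximizes expected profit; its first-order condition is 77 − 4q₁ − 2E[q₂] − 12 = 0.
Substituting E[q₂] and solving: E[c₂] = 14.2, so q₁ = (77 − 2·12 + 14.2)/6 = 11.2.

11.20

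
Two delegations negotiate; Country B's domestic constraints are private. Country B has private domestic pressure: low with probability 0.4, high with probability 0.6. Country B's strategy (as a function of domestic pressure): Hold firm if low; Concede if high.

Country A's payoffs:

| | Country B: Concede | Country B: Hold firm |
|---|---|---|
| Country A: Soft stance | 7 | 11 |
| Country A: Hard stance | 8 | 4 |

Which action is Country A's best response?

Soft stance

E[Soft stance] = 0.4·(11) + 0.6·(7) = 8.6
E[Hard stance] = 0.4·(4) + 0.6·(8) = 6.4
Best response: Soft stance (8.6 is the largest).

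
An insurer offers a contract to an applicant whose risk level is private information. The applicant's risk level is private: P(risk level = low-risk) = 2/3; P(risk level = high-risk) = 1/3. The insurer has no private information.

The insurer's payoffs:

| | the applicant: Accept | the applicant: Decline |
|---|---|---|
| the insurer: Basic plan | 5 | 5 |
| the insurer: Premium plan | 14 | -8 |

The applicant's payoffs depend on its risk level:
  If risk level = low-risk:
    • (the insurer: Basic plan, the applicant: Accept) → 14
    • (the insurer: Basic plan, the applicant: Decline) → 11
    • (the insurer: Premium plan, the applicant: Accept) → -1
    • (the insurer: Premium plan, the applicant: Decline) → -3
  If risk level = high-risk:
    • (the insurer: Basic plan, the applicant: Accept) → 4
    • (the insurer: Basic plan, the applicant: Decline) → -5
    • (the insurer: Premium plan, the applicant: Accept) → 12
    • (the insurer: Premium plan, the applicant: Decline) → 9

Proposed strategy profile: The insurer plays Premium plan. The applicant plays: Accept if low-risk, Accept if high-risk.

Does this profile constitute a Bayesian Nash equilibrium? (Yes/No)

Yes

The insurer plays Premium plan: E[Premium plan] = 2/3·(14) + 1/3·(14) = 14; E[Basic plan] = 5. Best-responding. ✓
The applicant (risk level low-risk), facing Premium plan: Accept gives -1, Decline gives -3. Proposed Accept is best. ✓
The applicant (risk level high-risk), facing Premium plan: Accept gives 12, Decline gives 9. Proposed Accept is best. ✓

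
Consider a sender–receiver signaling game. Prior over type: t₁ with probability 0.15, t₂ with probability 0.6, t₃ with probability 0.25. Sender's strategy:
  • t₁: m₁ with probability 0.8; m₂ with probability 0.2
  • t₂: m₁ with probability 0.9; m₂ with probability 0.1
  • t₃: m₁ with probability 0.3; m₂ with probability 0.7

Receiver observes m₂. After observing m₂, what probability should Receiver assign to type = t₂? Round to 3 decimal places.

0.226

Apply Bayes' rule using the sender's strategy as the likelihood.
P(m₂) = 0.15·0.2 + 0.6·0.1 + 0.25·0.7 = 0.265
P(t₂ | m₂) = (0.6·0.1) / 0.265 = 0.06 / 0.265 = 0.226415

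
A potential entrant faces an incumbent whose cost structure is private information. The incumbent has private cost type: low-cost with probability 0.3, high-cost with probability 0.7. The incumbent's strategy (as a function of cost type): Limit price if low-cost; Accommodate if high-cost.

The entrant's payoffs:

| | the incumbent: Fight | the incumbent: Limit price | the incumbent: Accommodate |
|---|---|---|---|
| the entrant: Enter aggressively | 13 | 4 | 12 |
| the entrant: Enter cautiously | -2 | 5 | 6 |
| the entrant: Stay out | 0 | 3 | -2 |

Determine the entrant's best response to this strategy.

E[Enter aggressively] = 0.3·(4) + 0.7·(12) = 9.6
E[Enter cautiously] = 0.3·(5) + 0.7·(6) = 5.7
E[Stay out] = 0.3·(3) + 0.7·(-2) = -0.5
Best response: Enter aggressively (9.6 is the largest).

Enter aggressively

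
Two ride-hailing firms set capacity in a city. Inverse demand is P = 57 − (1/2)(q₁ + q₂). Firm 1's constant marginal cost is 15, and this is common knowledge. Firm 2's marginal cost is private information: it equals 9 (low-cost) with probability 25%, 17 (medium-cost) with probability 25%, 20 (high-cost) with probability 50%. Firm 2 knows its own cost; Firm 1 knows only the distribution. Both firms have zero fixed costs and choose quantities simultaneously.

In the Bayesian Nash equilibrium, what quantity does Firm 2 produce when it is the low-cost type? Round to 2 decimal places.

33.50

Type-c best response for Firm 2: q₂(c) = (57 − c) − q₁/2.
Firm 1 maximizes expected profit; its first-order condition is 57 − q₁ − (1/2)E[q₂] − 15 = 0.
Substituting E[q₂] and solving: E[c₂] = 16.5, so q₁ = (57 − 2·15 + 16.5)/(3/2) = 29.
q₂(low-cost) = (57 − 9 − (1/2)·29) = 33.5.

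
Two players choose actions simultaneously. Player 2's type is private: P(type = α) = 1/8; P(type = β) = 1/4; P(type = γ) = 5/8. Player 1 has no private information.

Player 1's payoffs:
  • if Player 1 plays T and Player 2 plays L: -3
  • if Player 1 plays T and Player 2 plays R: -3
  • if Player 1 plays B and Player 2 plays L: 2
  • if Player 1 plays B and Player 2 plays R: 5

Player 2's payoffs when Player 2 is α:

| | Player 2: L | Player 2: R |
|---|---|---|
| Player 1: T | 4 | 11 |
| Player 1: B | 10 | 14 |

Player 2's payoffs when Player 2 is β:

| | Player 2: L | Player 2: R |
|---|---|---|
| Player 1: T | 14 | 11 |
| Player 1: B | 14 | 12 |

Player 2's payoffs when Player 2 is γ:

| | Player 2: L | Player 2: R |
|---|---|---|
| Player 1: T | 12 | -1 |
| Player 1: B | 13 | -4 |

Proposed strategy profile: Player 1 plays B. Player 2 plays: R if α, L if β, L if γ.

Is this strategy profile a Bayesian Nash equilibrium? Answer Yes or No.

Yes

Player 1 plays B: E[B] = 1/8·(5) + 1/4·(2) + 5/8·(2) = 19/8; E[T] = -3. Best-responding. ✓
Player 2 (type α), facing B: L gives 10, R gives 14. Proposed R is best. ✓
Player 2 (type β), facing B: L gives 14, R gives 12. Proposed L is best. ✓
Player 2 (type γ), facing B: L gives 13, R gives -4. Proposed L is best. ✓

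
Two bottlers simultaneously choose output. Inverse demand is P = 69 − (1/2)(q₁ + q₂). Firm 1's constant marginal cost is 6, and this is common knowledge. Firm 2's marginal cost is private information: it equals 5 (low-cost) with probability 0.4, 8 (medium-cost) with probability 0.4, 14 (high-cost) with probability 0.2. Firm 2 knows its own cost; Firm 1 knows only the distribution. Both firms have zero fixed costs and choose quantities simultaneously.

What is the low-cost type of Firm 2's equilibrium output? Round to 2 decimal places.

Type-c best response for Firm 2: q₂(c) = (69 − c) − q₁/2.
Firm 1 maximizes expected profit; its first-order condition is 69 − q₁ − (1/2)E[q₂] − 6 = 0.
Substituting E[q₂] and solving: E[c₂] = 8, so q₁ = (69 − 2·6 + 8)/(3/2) = 43.3333.
q₂(low-cost) = (69 − 5 − (1/2)·43.3333) = 42.3333.

42.33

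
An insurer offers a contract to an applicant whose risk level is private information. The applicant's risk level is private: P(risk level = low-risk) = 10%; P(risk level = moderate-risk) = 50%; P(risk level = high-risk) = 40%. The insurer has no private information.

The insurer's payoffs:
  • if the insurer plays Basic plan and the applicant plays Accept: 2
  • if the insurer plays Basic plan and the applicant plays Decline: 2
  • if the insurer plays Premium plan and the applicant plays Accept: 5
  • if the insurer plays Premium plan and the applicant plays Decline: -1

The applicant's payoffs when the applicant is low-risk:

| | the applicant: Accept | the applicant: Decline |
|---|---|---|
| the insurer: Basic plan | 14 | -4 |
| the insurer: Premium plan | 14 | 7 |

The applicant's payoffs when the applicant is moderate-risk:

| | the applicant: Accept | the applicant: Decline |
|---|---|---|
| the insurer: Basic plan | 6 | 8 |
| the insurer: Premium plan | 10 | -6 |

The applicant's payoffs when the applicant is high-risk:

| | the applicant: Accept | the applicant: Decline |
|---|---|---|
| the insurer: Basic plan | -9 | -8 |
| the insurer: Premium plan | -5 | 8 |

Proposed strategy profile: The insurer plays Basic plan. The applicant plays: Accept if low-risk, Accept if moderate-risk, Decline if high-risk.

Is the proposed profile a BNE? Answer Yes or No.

No

A profile is a BNE iff every type of every player is best-responding given beliefs about the other side.
The insurer plays Basic plan: E[Basic plan] = 0.1·(2) + 0.5·(2) + 0.4·(2) = 2; E[Premium plan] = 2.6. Not best-responding. ✗
The applicant (risk level low-risk), facing Basic plan: Accept gives 14, Decline gives -4. Proposed Accept is best. ✓
The applicant (risk level moderate-risk), facing Basic plan: Accept gives 6, Decline gives 8. Proposed Accept is not best — profitable deviation exists. ✗
The applicant (risk level high-risk), facing Basic plan: Accept gives -9, Decline gives -8. Proposed Decline is best. ✓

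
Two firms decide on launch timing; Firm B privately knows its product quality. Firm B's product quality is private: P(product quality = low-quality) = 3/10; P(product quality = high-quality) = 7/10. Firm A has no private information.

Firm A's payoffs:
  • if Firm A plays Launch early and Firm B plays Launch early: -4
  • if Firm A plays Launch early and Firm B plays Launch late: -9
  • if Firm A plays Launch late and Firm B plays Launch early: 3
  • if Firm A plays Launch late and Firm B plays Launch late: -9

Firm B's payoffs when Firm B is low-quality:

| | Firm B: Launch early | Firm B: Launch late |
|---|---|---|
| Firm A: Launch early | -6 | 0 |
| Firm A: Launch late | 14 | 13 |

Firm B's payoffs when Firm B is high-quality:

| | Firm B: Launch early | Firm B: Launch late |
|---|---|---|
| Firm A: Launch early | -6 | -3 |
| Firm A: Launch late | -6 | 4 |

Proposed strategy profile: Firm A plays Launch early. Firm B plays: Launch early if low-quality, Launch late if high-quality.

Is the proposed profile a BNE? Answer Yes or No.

No

Firm A plays Launch early: E[Launch early] = 3/10·(-4) + 7/10·(-9) = -15/2; E[Launch late] = -27/5. Not best-responding. ✗
Firm B (product quality low-quality), facing Launch early: Launch early gives -6, Launch late gives 0. Proposed Launch early is not best — profitable deviation exists. ✗
Firm B (product quality high-quality), facing Launch early: Launch early gives -6, Launch late gives -3. Proposed Launch late is best. ✓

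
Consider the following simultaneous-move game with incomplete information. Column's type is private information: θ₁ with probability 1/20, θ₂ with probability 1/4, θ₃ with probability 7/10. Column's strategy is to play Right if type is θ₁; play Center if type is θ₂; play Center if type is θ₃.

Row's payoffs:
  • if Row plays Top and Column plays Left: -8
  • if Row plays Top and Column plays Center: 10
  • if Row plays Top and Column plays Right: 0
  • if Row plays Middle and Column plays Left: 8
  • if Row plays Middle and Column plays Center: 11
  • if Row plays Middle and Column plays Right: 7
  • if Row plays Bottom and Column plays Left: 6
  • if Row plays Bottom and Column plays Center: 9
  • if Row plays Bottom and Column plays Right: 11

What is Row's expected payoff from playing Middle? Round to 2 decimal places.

10.80

E[Middle] = 1/20·7 + 1/4·11 + 7/10·11 = 7/20 + 11/4 + 77/10 = 54/5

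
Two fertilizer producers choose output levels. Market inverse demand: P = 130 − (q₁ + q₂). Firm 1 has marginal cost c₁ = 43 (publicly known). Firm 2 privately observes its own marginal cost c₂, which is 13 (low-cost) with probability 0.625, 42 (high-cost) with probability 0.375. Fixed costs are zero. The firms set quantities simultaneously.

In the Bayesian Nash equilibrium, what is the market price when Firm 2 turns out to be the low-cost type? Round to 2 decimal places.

60.19

Type-c best response for Firm 2: q₂(c) = (130 − c)/2 − q₁/2.
Firm 1 maximizes expected profit; its first-order condition is 130 − 2q₁ − E[q₂] − 43 = 0.
Substituting E[q₂] and solving: E[c₂] = 23.875, so q₁ = (130 − 2·43 + 23.875)/3 = 22.625.
q₂(low-cost) = 47.1875, so P = 130 − (22.625 + 47.1875) = 60.1875.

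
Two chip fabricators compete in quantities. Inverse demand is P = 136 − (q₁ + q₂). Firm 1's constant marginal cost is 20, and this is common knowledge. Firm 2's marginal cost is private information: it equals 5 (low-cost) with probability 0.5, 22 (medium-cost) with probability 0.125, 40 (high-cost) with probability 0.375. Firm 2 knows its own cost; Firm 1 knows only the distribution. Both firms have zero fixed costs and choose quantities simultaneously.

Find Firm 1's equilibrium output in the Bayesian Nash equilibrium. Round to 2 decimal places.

38.75

Type-c best response for Firm 2: q₂(c) = (136 − c)/2 − q₁/2.
Firm 1 maximizes expected profit; its first-order condition is 136 − 2q₁ − E[q₂] − 20 = 0.
Substituting E[q₂] and solving: E[c₂] = 20.25, so q₁ = (136 − 2·20 + 20.25)/3 = 38.75.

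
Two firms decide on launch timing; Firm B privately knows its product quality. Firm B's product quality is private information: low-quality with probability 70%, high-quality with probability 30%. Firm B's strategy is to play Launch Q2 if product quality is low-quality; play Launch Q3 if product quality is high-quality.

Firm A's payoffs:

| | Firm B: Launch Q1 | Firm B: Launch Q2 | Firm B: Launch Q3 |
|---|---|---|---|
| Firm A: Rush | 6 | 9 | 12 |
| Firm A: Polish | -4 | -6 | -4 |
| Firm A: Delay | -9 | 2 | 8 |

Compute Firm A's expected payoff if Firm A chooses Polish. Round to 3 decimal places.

-5.400

Take the expectation over Firm B's product quality, weighting each type's action by its prior probability.
E[Polish] = 0.7·(-6) + 0.3·(-4) = (-4.2) + (-1.2) = -5.4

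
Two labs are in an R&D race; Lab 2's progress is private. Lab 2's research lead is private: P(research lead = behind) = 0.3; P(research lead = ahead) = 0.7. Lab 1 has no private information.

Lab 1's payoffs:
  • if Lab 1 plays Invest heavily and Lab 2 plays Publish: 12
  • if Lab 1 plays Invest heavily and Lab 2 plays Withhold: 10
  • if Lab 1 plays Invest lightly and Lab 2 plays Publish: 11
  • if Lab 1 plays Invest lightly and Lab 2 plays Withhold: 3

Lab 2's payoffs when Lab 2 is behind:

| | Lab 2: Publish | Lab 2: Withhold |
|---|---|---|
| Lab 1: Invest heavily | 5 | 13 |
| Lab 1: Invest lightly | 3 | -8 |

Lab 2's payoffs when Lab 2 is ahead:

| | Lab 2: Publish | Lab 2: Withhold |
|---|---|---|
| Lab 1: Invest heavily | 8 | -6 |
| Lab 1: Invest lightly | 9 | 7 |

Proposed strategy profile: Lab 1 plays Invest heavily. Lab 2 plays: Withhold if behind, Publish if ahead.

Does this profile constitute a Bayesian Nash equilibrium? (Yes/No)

Yes

A profile is a BNE iff every type of every player is best-responding given beliefs about the other side.
Lab 1 plays Invest heavily: E[Invest heavily] = 0.3·(10) + 0.7·(12) = 11.4; E[Invest lightly] = 8.6. Best-responding. ✓
Lab 2 (research lead behind), facing Invest heavily: Publish gives 5, Withhold gives 13. Proposed Withhold is best. ✓
Lab 2 (research lead ahead), facing Invest heavily: Publish gives 8, Withhold gives -6. Proposed Publish is best. ✓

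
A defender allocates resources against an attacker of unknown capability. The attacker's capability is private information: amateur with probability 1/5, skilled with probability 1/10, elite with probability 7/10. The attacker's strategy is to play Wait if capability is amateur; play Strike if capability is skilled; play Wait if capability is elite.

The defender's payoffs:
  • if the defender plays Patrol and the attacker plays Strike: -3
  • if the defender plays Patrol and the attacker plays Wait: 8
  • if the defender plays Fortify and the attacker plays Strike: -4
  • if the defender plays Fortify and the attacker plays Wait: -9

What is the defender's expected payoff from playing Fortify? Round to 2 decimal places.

Take the expectation over the attacker's capability, weighting each type's action by its prior probability.
E[Fortify] = 1/5·(-9) + 1/10·(-4) + 7/10·(-9) = (-9/5) + (-2/5) + (-63/10) = -17/2

-8.50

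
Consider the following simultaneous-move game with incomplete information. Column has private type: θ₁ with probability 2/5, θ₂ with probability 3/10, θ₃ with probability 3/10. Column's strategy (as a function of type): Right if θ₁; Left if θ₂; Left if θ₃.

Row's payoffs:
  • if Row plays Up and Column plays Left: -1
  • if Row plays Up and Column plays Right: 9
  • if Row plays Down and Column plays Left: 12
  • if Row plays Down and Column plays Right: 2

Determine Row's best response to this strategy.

Down

E[Up] = 2/5·(9) + 3/10·(-1) + 3/10·(-1) = 3
E[Down] = 2/5·(2) + 3/10·(12) + 3/10·(12) = 8
Best response: Down (8 is the largest).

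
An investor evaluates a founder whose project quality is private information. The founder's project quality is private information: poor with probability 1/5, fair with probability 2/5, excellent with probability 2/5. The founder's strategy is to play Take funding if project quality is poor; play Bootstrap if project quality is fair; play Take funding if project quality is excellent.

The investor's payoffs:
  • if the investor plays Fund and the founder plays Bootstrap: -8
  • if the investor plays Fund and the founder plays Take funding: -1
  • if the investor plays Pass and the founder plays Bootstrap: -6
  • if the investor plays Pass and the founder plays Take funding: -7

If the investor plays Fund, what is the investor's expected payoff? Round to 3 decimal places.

Take the expectation over the founder's project quality, weighting each type's action by its prior probability.
E[Fund] = 1/5·(-1) + 2/5·(-8) + 2/5·(-1) = (-1/5) + (-16/5) + (-2/5) = -19/5

-3.800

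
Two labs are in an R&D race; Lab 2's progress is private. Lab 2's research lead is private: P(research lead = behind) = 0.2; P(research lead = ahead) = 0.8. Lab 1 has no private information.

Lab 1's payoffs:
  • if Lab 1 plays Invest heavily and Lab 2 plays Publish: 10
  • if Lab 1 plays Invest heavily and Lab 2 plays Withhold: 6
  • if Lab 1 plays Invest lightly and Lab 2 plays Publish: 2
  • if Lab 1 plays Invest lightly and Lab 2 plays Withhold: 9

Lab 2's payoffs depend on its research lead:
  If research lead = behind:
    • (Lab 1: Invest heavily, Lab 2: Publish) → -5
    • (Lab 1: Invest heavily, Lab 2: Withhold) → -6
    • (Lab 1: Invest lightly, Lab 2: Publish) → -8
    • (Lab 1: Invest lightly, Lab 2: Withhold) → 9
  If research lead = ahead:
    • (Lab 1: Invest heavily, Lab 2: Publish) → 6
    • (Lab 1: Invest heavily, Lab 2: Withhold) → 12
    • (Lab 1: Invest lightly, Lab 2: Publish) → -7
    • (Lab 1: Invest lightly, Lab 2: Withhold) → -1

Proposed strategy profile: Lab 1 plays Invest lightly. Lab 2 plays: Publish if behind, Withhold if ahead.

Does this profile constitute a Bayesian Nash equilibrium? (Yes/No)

No

Lab 1 plays Invest lightly: E[Invest lightly] = 0.2·(2) + 0.8·(9) = 7.6; E[Invest heavily] = 6.8. Best-responding. ✓
Lab 2 (research lead behind), facing Invest lightly: Publish gives -8, Withhold gives 9. Proposed Publish is not best — profitable deviation exists. ✗
Lab 2 (research lead ahead), facing Invest lightly: Publish gives -7, Withhold gives -1. Proposed Withhold is best. ✓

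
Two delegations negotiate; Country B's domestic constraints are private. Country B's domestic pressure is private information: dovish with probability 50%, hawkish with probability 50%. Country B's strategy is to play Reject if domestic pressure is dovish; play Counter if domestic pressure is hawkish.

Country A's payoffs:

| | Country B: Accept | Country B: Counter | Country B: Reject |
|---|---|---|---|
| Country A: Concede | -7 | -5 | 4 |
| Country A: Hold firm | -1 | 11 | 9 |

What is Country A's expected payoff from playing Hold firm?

Take the expectation over Country B's domestic pressure, weighting each type's action by its prior probability.
E[Hold firm] = 0.5·9 + 0.5·11 = 4.5 + 5.5 = 10

10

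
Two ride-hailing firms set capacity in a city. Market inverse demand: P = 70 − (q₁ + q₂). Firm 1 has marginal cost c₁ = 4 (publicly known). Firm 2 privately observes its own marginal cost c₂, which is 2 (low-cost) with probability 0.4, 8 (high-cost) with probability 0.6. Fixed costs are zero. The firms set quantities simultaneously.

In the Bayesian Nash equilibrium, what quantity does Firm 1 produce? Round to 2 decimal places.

Each type of Firm 2 best-responds to q₁; Firm 1 best-responds to the expected q₂ over Firm 2's types.
Firm 2 with cost c maximizes (70 − (q₁+q₂) − c)·q₂, giving q₂(c) = (70 − c − q₁)/2.
E[c₂] = 0.4·2 + 0.6·8 = 5.6
Firm 1's FOC against E[q₂] yields q₁ = (70 − 2·4 + E[c₂])/3 = (70 − 8 + 5.6)/3 = 22.5333.

22.53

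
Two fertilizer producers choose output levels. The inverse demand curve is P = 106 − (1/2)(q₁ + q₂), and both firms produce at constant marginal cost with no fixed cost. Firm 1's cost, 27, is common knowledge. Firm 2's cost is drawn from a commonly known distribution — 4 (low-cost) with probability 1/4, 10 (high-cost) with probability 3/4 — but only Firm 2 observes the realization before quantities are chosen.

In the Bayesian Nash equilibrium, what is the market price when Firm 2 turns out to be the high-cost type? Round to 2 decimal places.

47.92

Firm 2 with cost c maximizes (106 − (1/2)(q₁+q₂) − c)·q₂, giving q₂(c) = (106 − c − (1/2)q₁).
E[c₂] = 1/4·4 + 3/4·10 = 8.5
Firm 1's FOC against E[q₂] yields q₁ = (106 − 2·27 + E[c₂])/(3/2) = (106 − 54 + 8.5)/(3/2) = 40.3333.
q₂(high-cost) = 75.8333, so P = 106 − (1/2)·(40.3333 + 75.8333) = 47.9167.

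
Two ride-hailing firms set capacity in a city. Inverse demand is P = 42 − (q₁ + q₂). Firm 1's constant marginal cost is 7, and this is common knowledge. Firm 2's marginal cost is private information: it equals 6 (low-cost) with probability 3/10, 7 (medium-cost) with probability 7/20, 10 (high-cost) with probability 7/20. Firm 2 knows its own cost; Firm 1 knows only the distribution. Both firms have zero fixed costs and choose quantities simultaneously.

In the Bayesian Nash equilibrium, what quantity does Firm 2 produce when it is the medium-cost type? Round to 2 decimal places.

Each type of Firm 2 best-responds to q₁; Firm 1 best-responds to the expected q₂ over Firm 2's types.
Firm 2 with cost c maximizes (42 − (q₁+q₂) − c)·q₂, giving q₂(c) = (42 − c − q₁)/2.
E[c₂] = 3/10·6 + 7/20·7 + 7/20·10 = 7.75
Firm 1's FOC against E[q₂] yields q₁ = (42 − 2·7 + E[c₂])/3 = (42 − 14 + 7.75)/3 = 11.9167.
q₂(medium-cost) = (42 − 7 − 11.9167)/2 = 11.5417.

11.54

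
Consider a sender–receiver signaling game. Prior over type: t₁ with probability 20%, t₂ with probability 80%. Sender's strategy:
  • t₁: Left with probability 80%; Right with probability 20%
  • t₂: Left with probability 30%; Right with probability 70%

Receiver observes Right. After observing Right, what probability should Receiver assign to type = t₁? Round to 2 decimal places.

0.07

P(Right) = 0.2·0.2 + 0.8·0.7 = 0.6
P(t₁ | Right) = (0.2·0.2) / 0.6 = 0.04 / 0.6 = 0.0666667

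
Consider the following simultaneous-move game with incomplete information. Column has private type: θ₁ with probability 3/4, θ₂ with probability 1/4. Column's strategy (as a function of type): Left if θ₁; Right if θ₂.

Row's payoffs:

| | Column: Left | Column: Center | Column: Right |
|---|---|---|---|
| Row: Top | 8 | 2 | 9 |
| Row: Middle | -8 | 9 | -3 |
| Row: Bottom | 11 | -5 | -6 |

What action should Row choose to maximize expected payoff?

E[Top] = 3/4·(8) + 1/4·(9) = 33/4
E[Middle] = 3/4·(-8) + 1/4·(-3) = -27/4
E[Bottom] = 3/4·(11) + 1/4·(-6) = 27/4
Best response: Top (33/4 is the largest).

Top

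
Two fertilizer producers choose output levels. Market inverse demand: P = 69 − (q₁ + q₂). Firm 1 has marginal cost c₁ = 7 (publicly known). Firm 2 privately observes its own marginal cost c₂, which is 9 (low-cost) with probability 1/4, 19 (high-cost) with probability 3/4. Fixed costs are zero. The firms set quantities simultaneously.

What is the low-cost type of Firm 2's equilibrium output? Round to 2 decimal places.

Type-c best response for Firm 2: q₂(c) = (69 − c)/2 − q₁/2.
Firm 1 maximizes expected profit; its first-order condition is 69 − 2q₁ − E[q₂] − 7 = 0.
Substituting E[q₂] and solving: E[c₂] = 16.5, so q₁ = (69 − 2·7 + 16.5)/3 = 23.8333.
q₂(low-cost) = (69 − 9 − 23.8333)/2 = 18.0833.

18.08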